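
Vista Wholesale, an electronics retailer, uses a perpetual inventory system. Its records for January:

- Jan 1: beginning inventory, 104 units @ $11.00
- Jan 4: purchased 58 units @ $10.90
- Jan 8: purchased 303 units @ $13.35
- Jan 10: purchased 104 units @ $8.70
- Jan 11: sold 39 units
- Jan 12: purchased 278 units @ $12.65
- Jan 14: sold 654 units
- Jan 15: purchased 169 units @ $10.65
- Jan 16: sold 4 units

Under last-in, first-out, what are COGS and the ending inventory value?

Jan 11, 39 sold [LIFO — newest first]: 39 @ $8.70 = $339.30
Jan 14, 654 sold [LIFO — newest first]: 278 @ $12.65 + 65 @ $8.70 + 303 @ $13.35 + 8 @ $10.90 = $8,214.45
Jan 16, 4 sold [LIFO — newest first]: 4 @ $10.65 = $42.60
Total COGS = $339.30 + $8,214.45 + $42.60 = $8,596.35
Ending inventory: 104 @ $11.00 + 50 @ $10.90 + 165 @ $10.65 = $3,446.25
Check: goods available $12,042.60 = COGS $8,596.35 + ending $3,446.25

COGS = $8,596.35; ending inventory = $3,446.25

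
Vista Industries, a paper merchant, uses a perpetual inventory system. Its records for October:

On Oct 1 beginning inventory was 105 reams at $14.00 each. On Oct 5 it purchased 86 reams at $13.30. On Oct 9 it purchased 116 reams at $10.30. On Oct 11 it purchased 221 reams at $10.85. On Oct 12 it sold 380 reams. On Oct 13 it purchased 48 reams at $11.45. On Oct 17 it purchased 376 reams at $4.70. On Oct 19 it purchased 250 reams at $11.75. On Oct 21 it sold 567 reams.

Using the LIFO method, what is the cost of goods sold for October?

Oct 12, 380 sold [LIFO — newest first]: 221 @ $10.85 + 116 @ $10.30 + 43 @ $13.30 = $4,164.55
Oct 21, 567 sold [LIFO — newest first]: 250 @ $11.75 + 317 @ $4.70 = $4,427.40
Total COGS = $4,164.55 + $4,427.40 = $8,591.95
Ending inventory: 105 @ $14.00 + 43 @ $13.30 + 48 @ $11.45 + 59 @ $4.70 = $2,868.80
Check: goods available $11,460.75 = COGS $8,591.95 + ending $2,868.80

COGS = $8,591.95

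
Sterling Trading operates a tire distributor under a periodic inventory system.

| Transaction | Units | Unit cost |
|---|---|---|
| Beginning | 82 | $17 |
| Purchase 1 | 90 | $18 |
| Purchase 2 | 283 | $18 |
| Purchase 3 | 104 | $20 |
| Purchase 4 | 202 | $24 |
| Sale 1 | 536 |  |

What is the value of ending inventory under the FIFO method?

Sale 1 (536) [FIFO — oldest first]: 82 @ $17 + 90 @ $18 + 283 @ $18 + 81 @ $20 = $9,728
Ending inventory: 23 @ $20 + 202 @ $24 = $5,308
Check: goods available $15,036 = COGS $9,728 + ending $5,308

Ending inventory = $5,308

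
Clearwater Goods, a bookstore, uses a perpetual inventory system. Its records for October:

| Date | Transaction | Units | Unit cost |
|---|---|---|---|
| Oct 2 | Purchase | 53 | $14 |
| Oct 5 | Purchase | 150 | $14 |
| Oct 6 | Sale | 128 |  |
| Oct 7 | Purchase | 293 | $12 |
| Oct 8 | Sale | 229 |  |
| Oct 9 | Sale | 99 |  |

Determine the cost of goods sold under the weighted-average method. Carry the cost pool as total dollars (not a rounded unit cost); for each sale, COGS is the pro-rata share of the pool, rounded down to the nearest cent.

After Oct 2: 53 on hand, pool $742.00 (≈ $14.0000 each)
After Oct 5: 203 on hand, pool $2,842.00 (≈ $14.0000 each)
Oct 6, sell 128: 128/203 × $2,842.00 → $1,792.00
After Oct 7: 368 on hand, pool $4,566.00 (≈ $12.4076 each)
Oct 8, sell 229: 229/368 × $4,566.00 → $2,841.34
Oct 9, sell 99: 99/139 × $1,724.66 → $1,228.35
Total COGS = $1,792.00 + $2,841.34 + $1,228.35 = $5,861.69
Ending inventory (cost pool remaining) = $496.31
Check: goods available $6,358.00 = COGS $5,861.69 + ending $496.31

COGS = $5,861.69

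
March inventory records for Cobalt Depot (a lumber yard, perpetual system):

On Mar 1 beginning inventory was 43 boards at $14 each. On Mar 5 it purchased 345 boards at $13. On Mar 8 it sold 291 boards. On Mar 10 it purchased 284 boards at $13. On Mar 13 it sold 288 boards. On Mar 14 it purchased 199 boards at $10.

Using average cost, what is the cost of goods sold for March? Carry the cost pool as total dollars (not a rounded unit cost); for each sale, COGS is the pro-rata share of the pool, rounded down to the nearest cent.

COGS = $7,567.37

After Mar 1: 43 on hand, pool $602.00 (≈ $14.0000 each)
After Mar 5: 388 on hand, pool $5,087.00 (≈ $13.1108 each)
Mar 8, sell 291: 291/388 × $5,087.00 → $3,815.25
After Mar 10: 381 on hand, pool $4,963.75 (≈ $13.0282 each)
Mar 13, sell 288: 288/381 × $4,963.75 → $3,752.12
After Mar 14: 292 on hand, pool $3,201.63 (≈ $10.9645 each)
Total COGS = $3,815.25 + $3,752.12 = $7,567.37
Ending inventory (cost pool remaining) = $3,201.63
Check: goods available $10,769.00 = COGS $7,567.37 + ending $3,201.63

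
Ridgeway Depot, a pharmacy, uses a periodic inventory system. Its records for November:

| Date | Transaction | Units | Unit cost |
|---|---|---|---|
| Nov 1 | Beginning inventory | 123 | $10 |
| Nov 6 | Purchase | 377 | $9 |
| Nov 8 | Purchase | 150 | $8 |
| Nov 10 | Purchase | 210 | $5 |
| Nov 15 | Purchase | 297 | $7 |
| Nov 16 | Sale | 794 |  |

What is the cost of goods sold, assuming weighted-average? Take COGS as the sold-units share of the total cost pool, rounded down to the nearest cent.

COGS = $6,143.37

Nov 16, sell 794: 794/1157 × $8,952.00 → $6,143.37
Ending inventory (cost pool remaining) = $2,808.63
Check: goods available $8,952.00 = COGS $6,143.37 + ending $2,808.63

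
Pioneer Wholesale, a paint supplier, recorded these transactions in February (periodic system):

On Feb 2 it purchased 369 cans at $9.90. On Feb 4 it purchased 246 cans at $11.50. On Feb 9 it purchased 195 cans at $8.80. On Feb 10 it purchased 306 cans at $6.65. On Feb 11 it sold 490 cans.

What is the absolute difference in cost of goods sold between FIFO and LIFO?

$1,390.50

FIFO COGS: 369 @ $9.90 + 121 @ $11.50 = $5,044.60
LIFO COGS: 306 @ $6.65 + 184 @ $8.80 = $3,654.10
Difference = |$5,044.60 − $3,654.10| = $1,390.50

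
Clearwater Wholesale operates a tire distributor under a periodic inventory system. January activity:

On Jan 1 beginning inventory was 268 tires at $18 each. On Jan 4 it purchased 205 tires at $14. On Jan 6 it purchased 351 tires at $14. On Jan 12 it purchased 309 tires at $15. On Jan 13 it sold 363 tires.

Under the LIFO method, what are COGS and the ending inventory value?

Jan 13, 363 sold [LIFO — newest first]: 309 @ $15 + 54 @ $14 = $5,391
Ending inventory: 268 @ $18 + 205 @ $14 + 297 @ $14 = $11,852
Check: goods available $17,243 = COGS $5,391 + ending $11,852

COGS = $5,391; ending inventory = $11,852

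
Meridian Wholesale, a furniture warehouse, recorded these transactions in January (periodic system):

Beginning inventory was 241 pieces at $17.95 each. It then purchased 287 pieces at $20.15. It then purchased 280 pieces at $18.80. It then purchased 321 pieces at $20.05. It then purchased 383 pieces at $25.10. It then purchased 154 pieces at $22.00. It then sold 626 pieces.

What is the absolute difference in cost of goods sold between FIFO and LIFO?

$2,834.35

FIFO COGS: 241 @ $17.95 + 287 @ $20.15 + 98 @ $18.80 = $11,951.40
LIFO COGS: 154 @ $22.00 + 383 @ $25.10 + 89 @ $20.05 = $14,785.75
Difference = |$11,951.40 − $14,785.75| = $2,834.35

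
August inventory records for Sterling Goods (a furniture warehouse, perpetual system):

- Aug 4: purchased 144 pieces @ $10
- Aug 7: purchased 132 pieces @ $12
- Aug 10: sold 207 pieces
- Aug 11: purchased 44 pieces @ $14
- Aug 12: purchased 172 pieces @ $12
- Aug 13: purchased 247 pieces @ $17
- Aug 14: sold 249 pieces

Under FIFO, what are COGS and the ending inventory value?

COGS = $5,272; ending inventory = $4,631

Aug 10, 207 sold [FIFO — oldest first]: 144 @ $10 + 63 @ $12 = $2,196
Aug 14, 249 sold [FIFO — oldest first]: 69 @ $12 + 44 @ $14 + 136 @ $12 = $3,076
Total COGS = $2,196 + $3,076 = $5,272
Ending inventory: 36 @ $12 + 247 @ $17 = $4,631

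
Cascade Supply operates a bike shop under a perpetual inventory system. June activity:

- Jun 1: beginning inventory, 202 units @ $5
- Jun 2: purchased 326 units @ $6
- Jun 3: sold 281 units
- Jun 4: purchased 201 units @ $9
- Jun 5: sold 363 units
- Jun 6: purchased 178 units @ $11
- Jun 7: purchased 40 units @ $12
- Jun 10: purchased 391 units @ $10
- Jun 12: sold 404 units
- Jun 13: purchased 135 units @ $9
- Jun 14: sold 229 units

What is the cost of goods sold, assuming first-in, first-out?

Jun 3, 281 sold [FIFO — oldest first]: 202 @ $5 + 79 @ $6 = $1,484
Jun 5, 363 sold [FIFO — oldest first]: 247 @ $6 + 116 @ $9 = $2,526
Jun 12, 404 sold [FIFO — oldest first]: 85 @ $9 + 178 @ $11 + 40 @ $12 + 101 @ $10 = $4,213
Jun 14, 229 sold [FIFO — oldest first]: 229 @ $10 = $2,290
Total COGS = $1,484 + $2,526 + $4,213 + $2,290 = $10,513
Ending inventory: 61 @ $10 + 135 @ $9 = $1,825

COGS = $10,513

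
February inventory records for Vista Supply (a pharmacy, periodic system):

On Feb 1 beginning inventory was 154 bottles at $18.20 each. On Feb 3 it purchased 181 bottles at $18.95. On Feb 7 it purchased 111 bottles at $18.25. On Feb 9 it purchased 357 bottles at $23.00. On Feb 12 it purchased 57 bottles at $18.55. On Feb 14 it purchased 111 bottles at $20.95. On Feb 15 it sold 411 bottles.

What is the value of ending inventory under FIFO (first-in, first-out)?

Ending inventory = $12,232.55

Feb 15, 411 sold [FIFO — oldest first]: 154 @ $18.20 + 181 @ $18.95 + 76 @ $18.25 = $7,619.75
Ending inventory: 35 @ $18.25 + 357 @ $23.00 + 57 @ $18.55 + 111 @ $20.95 = $12,232.55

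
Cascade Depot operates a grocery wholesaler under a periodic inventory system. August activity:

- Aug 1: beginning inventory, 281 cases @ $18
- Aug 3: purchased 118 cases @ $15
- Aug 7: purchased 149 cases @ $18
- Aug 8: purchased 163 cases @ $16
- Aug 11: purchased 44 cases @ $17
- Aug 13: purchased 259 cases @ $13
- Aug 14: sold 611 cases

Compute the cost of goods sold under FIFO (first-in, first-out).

Aug 14, 611 sold [FIFO — oldest first]: 281 @ $18 + 118 @ $15 + 149 @ $18 + 63 @ $16 = $10,518
Ending inventory: 100 @ $16 + 44 @ $17 + 259 @ $13 = $5,715
Check: goods available $16,233 = COGS $10,518 + ending $5,715

COGS = $10,518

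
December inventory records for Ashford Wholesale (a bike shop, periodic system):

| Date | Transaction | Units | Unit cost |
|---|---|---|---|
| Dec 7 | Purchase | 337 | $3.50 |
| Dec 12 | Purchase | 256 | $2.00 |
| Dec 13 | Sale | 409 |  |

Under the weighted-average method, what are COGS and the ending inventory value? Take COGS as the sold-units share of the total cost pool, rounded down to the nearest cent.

COGS = $1,166.65; ending inventory = $524.85

Dec 13, sell 409: 409/593 × $1,691.50 → $1,166.65
Ending inventory (cost pool remaining) = $524.85
Check: goods available $1,691.50 = COGS $1,166.65 + ending $524.85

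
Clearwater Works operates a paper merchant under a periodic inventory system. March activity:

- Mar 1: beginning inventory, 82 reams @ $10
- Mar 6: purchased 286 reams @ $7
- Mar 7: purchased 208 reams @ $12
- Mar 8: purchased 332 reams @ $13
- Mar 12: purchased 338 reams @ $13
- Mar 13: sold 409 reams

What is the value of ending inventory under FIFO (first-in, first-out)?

Mar 13, 409 sold [FIFO — oldest first]: 82 @ $10 + 286 @ $7 + 41 @ $12 = $3,314
Ending inventory: 167 @ $12 + 332 @ $13 + 338 @ $13 = $10,714

Ending inventory = $10,714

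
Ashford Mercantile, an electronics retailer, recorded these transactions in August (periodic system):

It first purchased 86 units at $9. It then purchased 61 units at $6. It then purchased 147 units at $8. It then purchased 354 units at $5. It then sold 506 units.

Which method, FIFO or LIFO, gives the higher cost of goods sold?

FIFO COGS: 86 @ $9 + 61 @ $6 + 147 @ $8 + 212 @ $5 = $3,376
LIFO COGS: 354 @ $5 + 147 @ $8 + 5 @ $6 = $2,976

FIFO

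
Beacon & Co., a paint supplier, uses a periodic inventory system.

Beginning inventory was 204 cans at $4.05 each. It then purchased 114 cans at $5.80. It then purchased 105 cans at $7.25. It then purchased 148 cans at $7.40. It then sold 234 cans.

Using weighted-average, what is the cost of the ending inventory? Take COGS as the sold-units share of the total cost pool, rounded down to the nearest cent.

Sale 1, sell 234: 234/571 × $3,343.85 → $1,370.33
Ending inventory (cost pool remaining) = $1,973.52
Check: goods available $3,343.85 = COGS $1,370.33 + ending $1,973.52

Ending inventory = $1,973.52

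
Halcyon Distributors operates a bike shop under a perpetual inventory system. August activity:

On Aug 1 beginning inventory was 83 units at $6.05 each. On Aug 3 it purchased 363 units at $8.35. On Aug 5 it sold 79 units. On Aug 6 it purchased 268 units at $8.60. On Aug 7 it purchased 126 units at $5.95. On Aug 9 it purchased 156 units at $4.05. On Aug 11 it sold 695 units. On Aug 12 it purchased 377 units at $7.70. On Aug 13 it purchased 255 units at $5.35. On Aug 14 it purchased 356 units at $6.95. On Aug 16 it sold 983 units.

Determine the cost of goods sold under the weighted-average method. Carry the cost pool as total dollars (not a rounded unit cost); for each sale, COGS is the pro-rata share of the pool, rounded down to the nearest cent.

After Aug 1: 83 on hand, pool $502.15 (≈ $6.0500 each)
After Aug 3: 446 on hand, pool $3,533.20 (≈ $7.9220 each)
Aug 5, sell 79: 79/446 × $3,533.20 → $625.83
After Aug 6: 635 on hand, pool $5,212.17 (≈ $8.2081 each)
After Aug 7: 761 on hand, pool $5,961.87 (≈ $7.8343 each)
After Aug 9: 917 on hand, pool $6,593.67 (≈ $7.1905 each)
Aug 11, sell 695: 695/917 × $6,593.67 → $4,997.38
After Aug 12: 599 on hand, pool $4,499.19 (≈ $7.5112 each)
After Aug 13: 854 on hand, pool $5,863.44 (≈ $6.8659 each)
After Aug 14: 1210 on hand, pool $8,337.64 (≈ $6.8906 each)
Aug 16, sell 983: 983/1210 × $8,337.64 → $6,773.47
Total COGS = $625.83 + $4,997.38 + $6,773.47 = $12,396.68
Ending inventory (cost pool remaining) = $1,564.17

COGS = $12,396.68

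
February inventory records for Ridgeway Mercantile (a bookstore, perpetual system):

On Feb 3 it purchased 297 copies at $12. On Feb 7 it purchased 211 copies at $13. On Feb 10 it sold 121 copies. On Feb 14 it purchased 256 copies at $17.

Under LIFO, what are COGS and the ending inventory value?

COGS = $1,573; ending inventory = $9,086

Feb 10, 121 sold [LIFO — newest first]: 121 @ $13 = $1,573
Ending inventory: 297 @ $12 + 90 @ $13 + 256 @ $17 = $9,086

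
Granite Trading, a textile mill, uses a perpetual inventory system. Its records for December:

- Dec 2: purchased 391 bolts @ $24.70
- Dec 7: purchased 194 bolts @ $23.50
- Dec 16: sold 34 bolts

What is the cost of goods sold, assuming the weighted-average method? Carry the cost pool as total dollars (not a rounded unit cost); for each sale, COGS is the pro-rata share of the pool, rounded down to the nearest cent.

After Dec 2: 391 on hand, pool $9,657.70 (≈ $24.7000 each)
After Dec 7: 585 on hand, pool $14,216.70 (≈ $24.3021 each)
Dec 16, sell 34: 34/585 × $14,216.70 → $826.26
Ending inventory (cost pool remaining) = $13,390.44

COGS = $826.26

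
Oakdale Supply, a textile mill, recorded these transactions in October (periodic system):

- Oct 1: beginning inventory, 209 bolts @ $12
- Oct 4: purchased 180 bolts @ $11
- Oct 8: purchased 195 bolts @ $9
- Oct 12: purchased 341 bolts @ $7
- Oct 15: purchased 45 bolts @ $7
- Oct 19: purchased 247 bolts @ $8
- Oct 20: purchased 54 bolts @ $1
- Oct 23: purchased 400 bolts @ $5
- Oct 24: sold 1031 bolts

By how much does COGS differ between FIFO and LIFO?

$3,093

FIFO COGS: 209 @ $12 + 180 @ $11 + 195 @ $9 + 341 @ $7 + 45 @ $7 + 61 @ $8 = $9,433
LIFO COGS: 400 @ $5 + 54 @ $1 + 247 @ $8 + 45 @ $7 + 285 @ $7 = $6,340
Difference = |$9,433 − $6,340| = $3,093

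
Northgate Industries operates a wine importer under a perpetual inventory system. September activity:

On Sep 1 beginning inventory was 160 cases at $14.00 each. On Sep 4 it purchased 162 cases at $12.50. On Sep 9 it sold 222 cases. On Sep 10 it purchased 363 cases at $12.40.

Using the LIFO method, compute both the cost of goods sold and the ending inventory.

COGS = $2,865.00; ending inventory = $5,901.20

Sep 9, 222 sold [LIFO — newest first]: 162 @ $12.50 + 60 @ $14.00 = $2,865.00
Ending inventory: 100 @ $14.00 + 363 @ $12.40 = $5,901.20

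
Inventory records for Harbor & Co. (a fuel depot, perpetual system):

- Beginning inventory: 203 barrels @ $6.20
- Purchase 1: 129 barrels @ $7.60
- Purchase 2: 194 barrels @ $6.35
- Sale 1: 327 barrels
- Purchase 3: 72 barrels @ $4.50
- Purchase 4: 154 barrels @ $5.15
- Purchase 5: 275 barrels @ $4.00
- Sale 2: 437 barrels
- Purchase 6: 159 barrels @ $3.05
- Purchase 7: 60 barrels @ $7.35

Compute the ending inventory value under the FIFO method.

Sale 1 (327) [FIFO — oldest first]: 203 @ $6.20 + 124 @ $7.60 = $2,201.00
Sale 2 (437) [FIFO — oldest first]: 5 @ $7.60 + 194 @ $6.35 + 72 @ $4.50 + 154 @ $5.15 + 12 @ $4.00 = $2,435.00
Total COGS = $2,201.00 + $2,435.00 = $4,636.00
Ending inventory: 263 @ $4.00 + 159 @ $3.05 + 60 @ $7.35 = $1,977.95
Check: goods available $6,613.95 = COGS $4,636.00 + ending $1,977.95

Ending inventory = $1,977.95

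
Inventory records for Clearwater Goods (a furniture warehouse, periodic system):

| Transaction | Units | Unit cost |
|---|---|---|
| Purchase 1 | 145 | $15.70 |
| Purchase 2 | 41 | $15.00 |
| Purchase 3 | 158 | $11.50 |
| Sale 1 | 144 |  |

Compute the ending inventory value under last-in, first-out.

Ending inventory = $3,052.50

Sale 1 (144) [LIFO — newest first]: 144 @ $11.50 = $1,656.00
Ending inventory: 145 @ $15.70 + 41 @ $15.00 + 14 @ $11.50 = $3,052.50
Check: goods available $4,708.50 = COGS $1,656.00 + ending $3,052.50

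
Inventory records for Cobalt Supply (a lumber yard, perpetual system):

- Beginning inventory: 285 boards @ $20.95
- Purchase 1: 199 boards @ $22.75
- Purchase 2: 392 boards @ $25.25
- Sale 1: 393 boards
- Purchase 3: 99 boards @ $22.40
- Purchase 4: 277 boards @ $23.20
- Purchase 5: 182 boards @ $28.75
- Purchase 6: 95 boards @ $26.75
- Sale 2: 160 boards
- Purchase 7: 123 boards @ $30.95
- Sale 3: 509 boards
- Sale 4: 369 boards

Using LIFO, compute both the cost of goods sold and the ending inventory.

COGS = $35,990.65; ending inventory = $4,629.95

Sale 1 (393) [LIFO — newest first]: 392 @ $25.25 + 1 @ $22.75 = $9,920.75
Sale 2 (160) [LIFO — newest first]: 95 @ $26.75 + 65 @ $28.75 = $4,410.00
Sale 3 (509) [LIFO — newest first]: 123 @ $30.95 + 117 @ $28.75 + 269 @ $23.20 = $13,411.40
Sale 4 (369) [LIFO — newest first]: 8 @ $23.20 + 99 @ $22.40 + 198 @ $22.75 + 64 @ $20.95 = $8,248.50
Total COGS = $9,920.75 + $4,410.00 + $13,411.40 + $8,248.50 = $35,990.65
Ending inventory: 221 @ $20.95 = $4,629.95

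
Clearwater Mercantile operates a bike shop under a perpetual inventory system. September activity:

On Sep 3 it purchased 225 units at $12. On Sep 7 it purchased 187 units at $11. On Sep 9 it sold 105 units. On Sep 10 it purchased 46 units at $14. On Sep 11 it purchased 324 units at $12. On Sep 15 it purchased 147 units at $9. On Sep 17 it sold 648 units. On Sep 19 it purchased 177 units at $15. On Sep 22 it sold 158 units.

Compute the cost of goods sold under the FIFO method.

Sep 9, 105 sold [FIFO — oldest first]: 105 @ $12 = $1,260
Sep 17, 648 sold [FIFO — oldest first]: 120 @ $12 + 187 @ $11 + 46 @ $14 + 295 @ $12 = $7,681
Sep 22, 158 sold [FIFO — oldest first]: 29 @ $12 + 129 @ $9 = $1,509
Total COGS = $1,260 + $7,681 + $1,509 = $10,450
Ending inventory: 18 @ $9 + 177 @ $15 = $2,817

COGS = $10,450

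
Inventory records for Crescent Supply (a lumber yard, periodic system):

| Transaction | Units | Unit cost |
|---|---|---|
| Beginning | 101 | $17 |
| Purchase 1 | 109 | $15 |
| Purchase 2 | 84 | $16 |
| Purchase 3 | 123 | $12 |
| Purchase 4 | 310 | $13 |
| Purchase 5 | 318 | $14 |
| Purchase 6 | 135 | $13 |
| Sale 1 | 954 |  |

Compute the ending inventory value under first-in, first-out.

Sale 1 (954) [FIFO — oldest first]: 101 @ $17 + 109 @ $15 + 84 @ $16 + 123 @ $12 + 310 @ $13 + 227 @ $14 = $13,380
Ending inventory: 91 @ $14 + 135 @ $13 = $3,029

Ending inventory = $3,029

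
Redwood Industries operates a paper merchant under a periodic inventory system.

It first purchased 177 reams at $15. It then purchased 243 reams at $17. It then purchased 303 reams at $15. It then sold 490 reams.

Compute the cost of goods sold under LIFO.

Sale 1 (490) [LIFO — newest first]: 303 @ $15 + 187 @ $17 = $7,724
Ending inventory: 177 @ $15 + 56 @ $17 = $3,607

COGS = $7,724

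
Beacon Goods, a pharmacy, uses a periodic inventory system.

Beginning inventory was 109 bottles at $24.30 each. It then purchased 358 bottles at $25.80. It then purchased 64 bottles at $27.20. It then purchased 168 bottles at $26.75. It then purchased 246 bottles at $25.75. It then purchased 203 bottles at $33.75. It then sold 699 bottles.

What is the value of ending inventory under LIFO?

Ending inventory = $11,420.70

Sale 1 (699) [LIFO — newest first]: 203 @ $33.75 + 246 @ $25.75 + 168 @ $26.75 + 64 @ $27.20 + 18 @ $25.80 = $19,884.95
Ending inventory: 109 @ $24.30 + 340 @ $25.80 = $11,420.70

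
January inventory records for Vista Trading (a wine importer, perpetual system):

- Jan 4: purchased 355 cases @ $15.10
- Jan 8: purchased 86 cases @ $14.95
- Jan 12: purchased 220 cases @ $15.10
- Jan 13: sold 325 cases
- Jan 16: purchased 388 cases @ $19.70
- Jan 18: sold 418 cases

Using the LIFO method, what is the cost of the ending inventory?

Ending inventory = $4,620.60

Jan 13, 325 sold [LIFO — newest first]: 220 @ $15.10 + 86 @ $14.95 + 19 @ $15.10 = $4,894.60
Jan 18, 418 sold [LIFO — newest first]: 388 @ $19.70 + 30 @ $15.10 = $8,096.60
Total COGS = $4,894.60 + $8,096.60 = $12,991.20
Ending inventory: 306 @ $15.10 = $4,620.60
Check: goods available $17,611.80 = COGS $12,991.20 + ending $4,620.60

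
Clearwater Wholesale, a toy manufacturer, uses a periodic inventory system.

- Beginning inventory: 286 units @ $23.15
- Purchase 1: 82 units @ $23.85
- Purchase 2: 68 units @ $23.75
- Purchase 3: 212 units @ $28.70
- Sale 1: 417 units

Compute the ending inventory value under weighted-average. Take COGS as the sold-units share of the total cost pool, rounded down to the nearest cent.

Ending inventory = $5,802.10

Sale 1, sell 417: 417/648 × $16,276.00 → $10,473.90
Ending inventory (cost pool remaining) = $5,802.10
Check: goods available $16,276.00 = COGS $10,473.90 + ending $5,802.10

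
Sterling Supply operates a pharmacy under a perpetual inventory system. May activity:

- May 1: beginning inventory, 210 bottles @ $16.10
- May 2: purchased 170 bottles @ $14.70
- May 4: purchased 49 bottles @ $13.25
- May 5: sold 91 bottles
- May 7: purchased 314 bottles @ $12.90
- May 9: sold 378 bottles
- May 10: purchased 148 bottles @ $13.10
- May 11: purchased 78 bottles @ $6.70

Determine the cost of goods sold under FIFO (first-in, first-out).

May 5, 91 sold [FIFO — oldest first]: 91 @ $16.10 = $1,465.10
May 9, 378 sold [FIFO — oldest first]: 119 @ $16.10 + 170 @ $14.70 + 49 @ $13.25 + 40 @ $12.90 = $5,580.15
Total COGS = $1,465.10 + $5,580.15 = $7,045.25
Ending inventory: 274 @ $12.90 + 148 @ $13.10 + 78 @ $6.70 = $5,996.00

COGS = $7,045.25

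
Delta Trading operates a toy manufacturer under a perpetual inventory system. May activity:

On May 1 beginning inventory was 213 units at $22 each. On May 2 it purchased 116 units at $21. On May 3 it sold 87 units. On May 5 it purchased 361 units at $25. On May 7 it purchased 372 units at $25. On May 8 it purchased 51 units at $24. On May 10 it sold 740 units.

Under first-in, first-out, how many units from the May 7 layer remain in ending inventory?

May 3, 87 sold [FIFO — oldest first]: 87 @ $22 = $1,914
May 10, 740 sold [FIFO — oldest first]: 126 @ $22 + 116 @ $21 + 361 @ $25 + 137 @ $25 = $17,658
Total COGS = $1,914 + $17,658 = $19,572
Ending inventory: 235 @ $25 + 51 @ $24 = $7,099

235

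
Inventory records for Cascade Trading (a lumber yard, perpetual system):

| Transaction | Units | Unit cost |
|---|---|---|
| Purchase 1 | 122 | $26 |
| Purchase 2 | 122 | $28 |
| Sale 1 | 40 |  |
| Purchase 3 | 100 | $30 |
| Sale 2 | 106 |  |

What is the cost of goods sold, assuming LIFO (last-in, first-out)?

COGS = $4,288

Sale 1 (40) [LIFO — newest first]: 40 @ $28 = $1,120
Sale 2 (106) [LIFO — newest first]: 100 @ $30 + 6 @ $28 = $3,168
Total COGS = $1,120 + $3,168 = $4,288
Ending inventory: 122 @ $26 + 76 @ $28 = $5,300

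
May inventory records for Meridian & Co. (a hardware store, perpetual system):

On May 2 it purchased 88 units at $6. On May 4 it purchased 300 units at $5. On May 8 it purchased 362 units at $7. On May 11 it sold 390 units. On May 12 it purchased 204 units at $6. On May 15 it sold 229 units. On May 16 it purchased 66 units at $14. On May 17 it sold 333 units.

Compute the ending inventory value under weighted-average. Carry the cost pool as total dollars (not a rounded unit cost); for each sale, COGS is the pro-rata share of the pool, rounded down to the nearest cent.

Ending inventory = $500.54

After May 2: 88 on hand, pool $528.00 (≈ $6.0000 each)
After May 4: 388 on hand, pool $2,028.00 (≈ $5.2268 each)
After May 8: 750 on hand, pool $4,562.00 (≈ $6.0827 each)
May 11, sell 390: 390/750 × $4,562.00 → $2,372.24
After May 12: 564 on hand, pool $3,413.76 (≈ $6.0528 each)
May 15, sell 229: 229/564 × $3,413.76 → $1,386.08
After May 16: 401 on hand, pool $2,951.68 (≈ $7.3608 each)
May 17, sell 333: 333/401 × $2,951.68 → $2,451.14
Total COGS = $2,372.24 + $1,386.08 + $2,451.14 = $6,209.46
Ending inventory (cost pool remaining) = $500.54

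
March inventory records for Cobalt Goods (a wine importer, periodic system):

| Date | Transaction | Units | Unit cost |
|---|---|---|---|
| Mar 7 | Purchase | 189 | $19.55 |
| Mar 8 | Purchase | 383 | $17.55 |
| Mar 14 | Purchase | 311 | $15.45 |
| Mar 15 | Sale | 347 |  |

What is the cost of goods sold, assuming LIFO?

Mar 15, 347 sold [LIFO — newest first]: 311 @ $15.45 + 36 @ $17.55 = $5,436.75
Ending inventory: 189 @ $19.55 + 347 @ $17.55 = $9,784.80

COGS = $5,436.75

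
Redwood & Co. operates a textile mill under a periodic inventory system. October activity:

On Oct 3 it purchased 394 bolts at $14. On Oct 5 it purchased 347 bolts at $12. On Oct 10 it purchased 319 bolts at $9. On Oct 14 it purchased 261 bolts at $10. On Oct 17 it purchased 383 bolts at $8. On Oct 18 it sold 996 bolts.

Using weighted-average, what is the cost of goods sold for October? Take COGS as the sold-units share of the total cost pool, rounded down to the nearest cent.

COGS = $10,652.64

Oct 18, sell 996: 996/1704 × $18,225.00 → $10,652.64
Ending inventory (cost pool remaining) = $7,572.36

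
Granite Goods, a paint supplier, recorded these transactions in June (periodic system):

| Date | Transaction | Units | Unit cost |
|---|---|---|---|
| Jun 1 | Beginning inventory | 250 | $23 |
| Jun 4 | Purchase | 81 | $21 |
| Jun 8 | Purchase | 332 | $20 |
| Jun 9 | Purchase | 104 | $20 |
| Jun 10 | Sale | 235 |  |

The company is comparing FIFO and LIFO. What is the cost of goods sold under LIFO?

FIFO COGS: 235 @ $23 = $5,405
LIFO COGS: 104 @ $20 + 131 @ $20 = $4,700

COGS = $4,700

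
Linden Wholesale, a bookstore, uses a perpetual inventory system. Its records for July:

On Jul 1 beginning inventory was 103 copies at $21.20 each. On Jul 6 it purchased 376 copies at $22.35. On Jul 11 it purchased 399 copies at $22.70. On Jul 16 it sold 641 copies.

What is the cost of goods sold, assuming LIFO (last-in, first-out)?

COGS = $14,466.00

Jul 16, 641 sold [LIFO — newest first]: 399 @ $22.70 + 242 @ $22.35 = $14,466.00
Ending inventory: 103 @ $21.20 + 134 @ $22.35 = $5,178.50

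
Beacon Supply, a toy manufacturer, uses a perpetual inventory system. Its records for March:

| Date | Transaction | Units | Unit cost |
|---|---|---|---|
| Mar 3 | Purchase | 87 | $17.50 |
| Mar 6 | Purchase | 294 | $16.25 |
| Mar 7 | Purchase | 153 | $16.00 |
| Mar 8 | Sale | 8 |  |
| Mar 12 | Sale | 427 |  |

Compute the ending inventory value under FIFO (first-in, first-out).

Ending inventory = $1,584.00

Mar 8, 8 sold [FIFO — oldest first]: 8 @ $17.50 = $140.00
Mar 12, 427 sold [FIFO — oldest first]: 79 @ $17.50 + 294 @ $16.25 + 54 @ $16.00 = $7,024.00
Total COGS = $140.00 + $7,024.00 = $7,164.00
Ending inventory: 99 @ $16.00 = $1,584.00
Check: goods available $8,748.00 = COGS $7,164.00 + ending $1,584.00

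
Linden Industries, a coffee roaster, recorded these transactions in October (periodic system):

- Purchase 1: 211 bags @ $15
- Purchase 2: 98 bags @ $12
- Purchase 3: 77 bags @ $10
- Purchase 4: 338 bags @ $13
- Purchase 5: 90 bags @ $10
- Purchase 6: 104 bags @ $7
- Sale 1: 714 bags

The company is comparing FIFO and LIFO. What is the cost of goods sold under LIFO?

FIFO COGS: 211 @ $15 + 98 @ $12 + 77 @ $10 + 328 @ $13 = $9,375
LIFO COGS: 104 @ $7 + 90 @ $10 + 338 @ $13 + 77 @ $10 + 98 @ $12 + 7 @ $15 = $8,073

COGS = $8,073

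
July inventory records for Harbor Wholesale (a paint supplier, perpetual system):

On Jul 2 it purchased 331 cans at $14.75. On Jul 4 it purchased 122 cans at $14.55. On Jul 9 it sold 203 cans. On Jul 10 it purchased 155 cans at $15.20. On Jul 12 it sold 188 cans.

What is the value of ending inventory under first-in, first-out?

Jul 9, 203 sold [FIFO — oldest first]: 203 @ $14.75 = $2,994.25
Jul 12, 188 sold [FIFO — oldest first]: 128 @ $14.75 + 60 @ $14.55 = $2,761.00
Total COGS = $2,994.25 + $2,761.00 = $5,755.25
Ending inventory: 62 @ $14.55 + 155 @ $15.20 = $3,258.10

Ending inventory = $3,258.10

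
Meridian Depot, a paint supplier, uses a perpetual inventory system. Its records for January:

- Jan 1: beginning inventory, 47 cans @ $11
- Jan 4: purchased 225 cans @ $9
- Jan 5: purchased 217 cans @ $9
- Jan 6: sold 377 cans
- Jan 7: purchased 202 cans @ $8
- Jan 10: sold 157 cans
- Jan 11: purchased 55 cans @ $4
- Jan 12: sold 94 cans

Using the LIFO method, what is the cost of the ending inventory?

Jan 6, 377 sold [LIFO — newest first]: 217 @ $9 + 160 @ $9 = $3,393
Jan 10, 157 sold [LIFO — newest first]: 157 @ $8 = $1,256
Jan 12, 94 sold [LIFO — newest first]: 55 @ $4 + 39 @ $8 = $532
Total COGS = $3,393 + $1,256 + $532 = $5,181
Ending inventory: 47 @ $11 + 65 @ $9 + 6 @ $8 = $1,150

Ending inventory = $1,150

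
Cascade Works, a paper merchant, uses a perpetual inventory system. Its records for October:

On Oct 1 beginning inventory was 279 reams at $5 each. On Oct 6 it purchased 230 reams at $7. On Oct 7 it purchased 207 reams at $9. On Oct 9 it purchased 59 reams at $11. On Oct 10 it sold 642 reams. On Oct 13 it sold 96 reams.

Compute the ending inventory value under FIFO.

Oct 10, 642 sold [FIFO — oldest first]: 279 @ $5 + 230 @ $7 + 133 @ $9 = $4,202
Oct 13, 96 sold [FIFO — oldest first]: 74 @ $9 + 22 @ $11 = $908
Total COGS = $4,202 + $908 = $5,110
Ending inventory: 37 @ $11 = $407

Ending inventory = $407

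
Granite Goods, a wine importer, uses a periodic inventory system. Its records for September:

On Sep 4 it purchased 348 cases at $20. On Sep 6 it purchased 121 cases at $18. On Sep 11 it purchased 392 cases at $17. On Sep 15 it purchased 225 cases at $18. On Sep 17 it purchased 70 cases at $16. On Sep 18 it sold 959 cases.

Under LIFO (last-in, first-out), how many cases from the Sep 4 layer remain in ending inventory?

197

Sep 18, 959 sold [LIFO — newest first]: 70 @ $16 + 225 @ $18 + 392 @ $17 + 121 @ $18 + 151 @ $20 = $17,032
Ending inventory: 197 @ $20 = $3,940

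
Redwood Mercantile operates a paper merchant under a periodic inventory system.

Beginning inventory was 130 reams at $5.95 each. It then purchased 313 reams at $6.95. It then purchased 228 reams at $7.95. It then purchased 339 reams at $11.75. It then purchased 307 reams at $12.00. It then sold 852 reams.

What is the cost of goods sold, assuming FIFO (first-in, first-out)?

COGS = $6,888.20

Sale 1 (852) [FIFO — oldest first]: 130 @ $5.95 + 313 @ $6.95 + 228 @ $7.95 + 181 @ $11.75 = $6,888.20
Ending inventory: 158 @ $11.75 + 307 @ $12.00 = $5,540.50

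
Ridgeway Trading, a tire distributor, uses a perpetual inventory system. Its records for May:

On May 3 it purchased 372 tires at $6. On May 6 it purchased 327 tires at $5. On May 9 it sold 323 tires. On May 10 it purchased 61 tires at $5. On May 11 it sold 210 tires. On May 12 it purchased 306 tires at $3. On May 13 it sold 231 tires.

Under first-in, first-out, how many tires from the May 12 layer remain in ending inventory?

May 9, 323 sold [FIFO — oldest first]: 323 @ $6 = $1,938
May 11, 210 sold [FIFO — oldest first]: 49 @ $6 + 161 @ $5 = $1,099
May 13, 231 sold [FIFO — oldest first]: 166 @ $5 + 61 @ $5 + 4 @ $3 = $1,147
Total COGS = $1,938 + $1,099 + $1,147 = $4,184
Ending inventory: 302 @ $3 = $906
Check: goods available $5,090 = COGS $4,184 + ending $906

302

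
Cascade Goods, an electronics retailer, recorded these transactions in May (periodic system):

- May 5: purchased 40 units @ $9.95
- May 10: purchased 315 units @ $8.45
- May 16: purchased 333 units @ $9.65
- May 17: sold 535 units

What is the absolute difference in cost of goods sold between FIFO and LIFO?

FIFO COGS: 40 @ $9.95 + 315 @ $8.45 + 180 @ $9.65 = $4,796.75
LIFO COGS: 333 @ $9.65 + 202 @ $8.45 = $4,920.35
Difference = |$4,796.75 − $4,920.35| = $123.60

$123.60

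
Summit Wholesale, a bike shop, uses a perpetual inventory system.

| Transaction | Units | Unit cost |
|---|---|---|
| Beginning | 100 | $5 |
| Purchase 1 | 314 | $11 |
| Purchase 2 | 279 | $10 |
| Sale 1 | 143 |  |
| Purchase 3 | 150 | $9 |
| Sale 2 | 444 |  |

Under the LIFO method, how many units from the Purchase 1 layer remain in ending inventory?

Sale 1 (143) [LIFO — newest first]: 143 @ $10 = $1,430
Sale 2 (444) [LIFO — newest first]: 150 @ $9 + 136 @ $10 + 158 @ $11 = $4,448
Total COGS = $1,430 + $4,448 = $5,878
Ending inventory: 100 @ $5 + 156 @ $11 = $2,216
Check: goods available $8,094 = COGS $5,878 + ending $2,216

156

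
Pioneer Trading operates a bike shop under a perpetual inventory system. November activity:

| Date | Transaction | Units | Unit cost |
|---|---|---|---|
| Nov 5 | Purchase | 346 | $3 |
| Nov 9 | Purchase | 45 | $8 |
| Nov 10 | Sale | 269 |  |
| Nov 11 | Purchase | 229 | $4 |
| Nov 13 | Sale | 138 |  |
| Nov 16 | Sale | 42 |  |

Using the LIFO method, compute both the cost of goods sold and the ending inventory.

Nov 10, 269 sold [LIFO — newest first]: 45 @ $8 + 224 @ $3 = $1,032
Nov 13, 138 sold [LIFO — newest first]: 138 @ $4 = $552
Nov 16, 42 sold [LIFO — newest first]: 42 @ $4 = $168
Total COGS = $1,032 + $552 + $168 = $1,752
Ending inventory: 122 @ $3 + 49 @ $4 = $562
Check: goods available $2,314 = COGS $1,752 + ending $562

COGS = $1,752; ending inventory = $562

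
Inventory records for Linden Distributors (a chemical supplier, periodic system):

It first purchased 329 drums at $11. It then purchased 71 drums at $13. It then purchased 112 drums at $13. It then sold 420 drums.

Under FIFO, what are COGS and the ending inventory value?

COGS = $4,802; ending inventory = $1,196

Sale 1 (420) [FIFO — oldest first]: 329 @ $11 + 71 @ $13 + 20 @ $13 = $4,802
Ending inventory: 92 @ $13 = $1,196
Check: goods available $5,998 = COGS $4,802 + ending $1,196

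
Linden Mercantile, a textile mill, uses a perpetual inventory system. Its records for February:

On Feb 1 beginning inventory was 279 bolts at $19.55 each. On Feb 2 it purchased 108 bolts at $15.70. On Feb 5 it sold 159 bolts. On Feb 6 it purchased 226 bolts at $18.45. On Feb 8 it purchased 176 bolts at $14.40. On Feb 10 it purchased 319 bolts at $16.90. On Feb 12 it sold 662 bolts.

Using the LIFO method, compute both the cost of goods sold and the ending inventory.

Feb 5, 159 sold [LIFO — newest first]: 108 @ $15.70 + 51 @ $19.55 = $2,692.65
Feb 12, 662 sold [LIFO — newest first]: 319 @ $16.90 + 176 @ $14.40 + 167 @ $18.45 = $11,006.65
Total COGS = $2,692.65 + $11,006.65 = $13,699.30
Ending inventory: 228 @ $19.55 + 59 @ $18.45 = $5,545.95
Check: goods available $19,245.25 = COGS $13,699.30 + ending $5,545.95

COGS = $13,699.30; ending inventory = $5,545.95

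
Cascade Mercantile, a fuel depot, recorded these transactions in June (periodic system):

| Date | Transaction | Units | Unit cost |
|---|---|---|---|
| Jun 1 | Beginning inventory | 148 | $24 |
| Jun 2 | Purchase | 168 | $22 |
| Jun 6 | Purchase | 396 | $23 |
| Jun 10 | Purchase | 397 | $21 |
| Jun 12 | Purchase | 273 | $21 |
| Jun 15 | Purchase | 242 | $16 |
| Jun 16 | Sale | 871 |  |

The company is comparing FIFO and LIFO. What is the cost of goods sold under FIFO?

COGS = $19,695

FIFO COGS: 148 @ $24 + 168 @ $22 + 396 @ $23 + 159 @ $21 = $19,695
LIFO COGS: 242 @ $16 + 273 @ $21 + 356 @ $21 = $17,081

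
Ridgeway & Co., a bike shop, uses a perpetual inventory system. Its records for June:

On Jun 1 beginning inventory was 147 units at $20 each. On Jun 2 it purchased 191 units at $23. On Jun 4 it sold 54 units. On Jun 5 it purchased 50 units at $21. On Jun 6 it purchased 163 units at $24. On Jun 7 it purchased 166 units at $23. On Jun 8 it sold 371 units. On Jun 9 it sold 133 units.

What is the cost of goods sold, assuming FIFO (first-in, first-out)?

COGS = $12,456

Jun 4, 54 sold [FIFO — oldest first]: 54 @ $20 = $1,080
Jun 8, 371 sold [FIFO — oldest first]: 93 @ $20 + 191 @ $23 + 50 @ $21 + 37 @ $24 = $8,191
Jun 9, 133 sold [FIFO — oldest first]: 126 @ $24 + 7 @ $23 = $3,185
Total COGS = $1,080 + $8,191 + $3,185 = $12,456
Ending inventory: 159 @ $23 = $3,657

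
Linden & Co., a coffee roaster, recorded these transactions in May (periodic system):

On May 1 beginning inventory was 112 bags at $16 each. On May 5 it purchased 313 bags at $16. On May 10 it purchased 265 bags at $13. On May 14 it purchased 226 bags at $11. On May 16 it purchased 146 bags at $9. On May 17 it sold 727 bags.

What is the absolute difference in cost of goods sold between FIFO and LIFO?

FIFO COGS: 112 @ $16 + 313 @ $16 + 265 @ $13 + 37 @ $11 = $10,652
LIFO COGS: 146 @ $9 + 226 @ $11 + 265 @ $13 + 90 @ $16 = $8,685
Difference = |$10,652 − $8,685| = $1,967

$1,967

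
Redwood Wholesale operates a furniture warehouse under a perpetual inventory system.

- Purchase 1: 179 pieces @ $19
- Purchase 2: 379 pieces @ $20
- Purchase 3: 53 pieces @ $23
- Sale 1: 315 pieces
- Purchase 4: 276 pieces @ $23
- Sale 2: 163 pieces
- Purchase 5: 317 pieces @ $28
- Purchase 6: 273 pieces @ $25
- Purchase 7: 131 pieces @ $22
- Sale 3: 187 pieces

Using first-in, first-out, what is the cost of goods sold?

Sale 1 (315) [FIFO — oldest first]: 179 @ $19 + 136 @ $20 = $6,121
Sale 2 (163) [FIFO — oldest first]: 163 @ $20 = $3,260
Sale 3 (187) [FIFO — oldest first]: 80 @ $20 + 53 @ $23 + 54 @ $23 = $4,061
Total COGS = $6,121 + $3,260 + $4,061 = $13,442
Ending inventory: 222 @ $23 + 317 @ $28 + 273 @ $25 + 131 @ $22 = $23,689
Check: goods available $37,131 = COGS $13,442 + ending $23,689

COGS = $13,442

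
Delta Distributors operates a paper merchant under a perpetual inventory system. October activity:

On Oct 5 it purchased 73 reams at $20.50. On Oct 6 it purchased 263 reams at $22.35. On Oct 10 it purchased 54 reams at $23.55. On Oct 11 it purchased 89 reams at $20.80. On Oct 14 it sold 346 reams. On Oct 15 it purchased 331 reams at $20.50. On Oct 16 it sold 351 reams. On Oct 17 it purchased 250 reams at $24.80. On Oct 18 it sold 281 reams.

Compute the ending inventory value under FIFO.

Oct 14, 346 sold [FIFO — oldest first]: 73 @ $20.50 + 263 @ $22.35 + 10 @ $23.55 = $7,610.05
Oct 16, 351 sold [FIFO — oldest first]: 44 @ $23.55 + 89 @ $20.80 + 218 @ $20.50 = $7,356.40
Oct 18, 281 sold [FIFO — oldest first]: 113 @ $20.50 + 168 @ $24.80 = $6,482.90
Total COGS = $7,610.05 + $7,356.40 + $6,482.90 = $21,449.35
Ending inventory: 82 @ $24.80 = $2,033.60

Ending inventory = $2,033.60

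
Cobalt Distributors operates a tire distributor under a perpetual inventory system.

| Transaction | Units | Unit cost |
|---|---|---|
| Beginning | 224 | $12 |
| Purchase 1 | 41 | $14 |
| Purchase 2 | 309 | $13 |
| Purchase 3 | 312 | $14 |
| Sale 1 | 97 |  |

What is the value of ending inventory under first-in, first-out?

Sale 1 (97) [FIFO — oldest first]: 97 @ $12 = $1,164
Ending inventory: 127 @ $12 + 41 @ $14 + 309 @ $13 + 312 @ $14 = $10,483
Check: goods available $11,647 = COGS $1,164 + ending $10,483

Ending inventory = $10,483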